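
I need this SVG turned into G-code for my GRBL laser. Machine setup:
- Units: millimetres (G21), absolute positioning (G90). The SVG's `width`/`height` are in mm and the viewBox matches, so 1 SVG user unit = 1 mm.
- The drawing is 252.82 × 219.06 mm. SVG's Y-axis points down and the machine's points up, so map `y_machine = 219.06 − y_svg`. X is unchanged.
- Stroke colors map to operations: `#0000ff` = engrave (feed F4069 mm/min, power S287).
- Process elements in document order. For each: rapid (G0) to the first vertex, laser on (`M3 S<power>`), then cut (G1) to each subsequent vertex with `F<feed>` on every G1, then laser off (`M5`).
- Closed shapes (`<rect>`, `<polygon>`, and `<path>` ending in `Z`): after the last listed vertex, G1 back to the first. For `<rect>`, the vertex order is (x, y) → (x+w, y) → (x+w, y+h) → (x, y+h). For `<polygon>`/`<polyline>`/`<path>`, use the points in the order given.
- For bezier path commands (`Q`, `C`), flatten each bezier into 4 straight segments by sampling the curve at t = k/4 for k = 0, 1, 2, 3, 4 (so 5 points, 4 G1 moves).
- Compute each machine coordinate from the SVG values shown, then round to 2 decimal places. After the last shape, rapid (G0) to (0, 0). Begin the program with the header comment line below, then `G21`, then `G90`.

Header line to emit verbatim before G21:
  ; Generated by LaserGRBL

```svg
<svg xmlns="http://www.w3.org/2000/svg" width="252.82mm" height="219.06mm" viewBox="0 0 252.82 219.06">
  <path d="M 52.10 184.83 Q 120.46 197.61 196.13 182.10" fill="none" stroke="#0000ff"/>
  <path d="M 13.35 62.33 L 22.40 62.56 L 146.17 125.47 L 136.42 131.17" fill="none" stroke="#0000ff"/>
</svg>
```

; Generated by LaserGRBL
G21
G90
G0 X52.10 Y34.23
M3 S287
G1 X86.74 Y29.61 F4069
G1 X122.29 Y28.52 F4069
G1 X158.75 Y30.97 F4069
G1 X196.13 Y36.96 F4069
M5
G0 X13.35 Y156.73
M3 S287
G1 X22.40 Y156.50 F4069
G1 X146.17 Y93.59 F4069
G1 X136.42 Y87.89 F4069
M5
G0 X0.00 Y0.00

Since the viewBox matches the mm dimensions, user units are millimetres directly. The only transform is the Y-flip y_m = 219.06 − y_svg.

Shape 1 is a quadratic bezier drawn with `<path>`. Its stroke #0000ff means engrave at S287, F4069. After flipping Y the toolpath is (52.10,34.23) → (86.74,29.61) → (122.29,28.52) → (158.75,30.97) → (196.13,36.96).

Shape 2 is a open polyline drawn with `<path>`. Its stroke #0000ff means engrave at S287, F4069. After flipping Y the toolpath is (13.35,156.73) → (22.40,156.50) → (146.17,93.59) → (136.42,87.89).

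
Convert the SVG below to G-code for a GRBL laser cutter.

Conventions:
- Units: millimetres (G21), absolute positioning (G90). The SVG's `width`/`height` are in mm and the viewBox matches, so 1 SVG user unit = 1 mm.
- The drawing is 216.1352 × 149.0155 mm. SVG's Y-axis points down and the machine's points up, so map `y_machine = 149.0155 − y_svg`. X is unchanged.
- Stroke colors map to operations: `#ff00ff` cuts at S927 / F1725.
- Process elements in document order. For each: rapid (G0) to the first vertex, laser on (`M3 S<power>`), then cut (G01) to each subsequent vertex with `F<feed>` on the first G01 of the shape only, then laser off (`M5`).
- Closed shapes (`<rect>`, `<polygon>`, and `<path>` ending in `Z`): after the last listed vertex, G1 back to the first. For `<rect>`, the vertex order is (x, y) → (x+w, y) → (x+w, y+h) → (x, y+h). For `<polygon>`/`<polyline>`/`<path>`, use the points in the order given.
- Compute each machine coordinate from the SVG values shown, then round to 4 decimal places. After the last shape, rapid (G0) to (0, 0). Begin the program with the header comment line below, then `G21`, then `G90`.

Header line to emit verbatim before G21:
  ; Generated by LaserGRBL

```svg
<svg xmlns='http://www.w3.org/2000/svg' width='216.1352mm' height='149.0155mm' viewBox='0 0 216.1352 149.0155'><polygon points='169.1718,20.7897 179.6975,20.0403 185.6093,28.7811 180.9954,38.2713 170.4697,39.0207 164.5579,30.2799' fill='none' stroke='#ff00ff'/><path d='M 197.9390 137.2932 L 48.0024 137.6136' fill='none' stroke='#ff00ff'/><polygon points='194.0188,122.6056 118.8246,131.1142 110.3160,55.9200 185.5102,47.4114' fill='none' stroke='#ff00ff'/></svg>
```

Since the viewBox matches the mm dimensions, user units are millimetres directly. The only transform is the Y-flip y_m = 149.0155 − y_svg.

Shape 1 is a regular polygon drawn with `<polygon>`. Its stroke #ff00ff means cut at S927, F1725. After flipping Y the toolpath is (169.1718,128.2258) → (179.6975,128.9752) → (185.6093,120.2344) → (180.9954,110.7442) → (170.4697,109.9948) → (164.5579,118.7356) → (169.1718,128.2258), returning to the start.

Shape 2 is a line segment drawn with `<path>`. Its stroke #ff00ff means cut at S927, F1725. After flipping Y the toolpath is (197.9390,11.7223) → (48.0024,11.4019).

Shape 3 is a regular polygon drawn with `<polygon>`. Its stroke #ff00ff means cut at S927, F1725. After flipping Y the toolpath is (194.0188,26.4099) → (118.8246,17.9013) → (110.3160,93.0955) → (185.5102,101.6041) → (194.0188,26.4099), returning to the start.

; Generated by LaserGRBL
G21
G90
G0 X169.1718 Y128.2258
M3 S927
G01 X179.6975 Y128.9752 F1725
G01 X185.6093 Y120.2344
G01 X180.9954 Y110.7442
G01 X170.4697 Y109.9948
G01 X164.5579 Y118.7356
G01 X169.1718 Y128.2258
M5
G0 X197.9390 Y11.7223
M3 S927
G01 X48.0024 Y11.4019 F1725
M5
G0 X194.0188 Y26.4099
M3 S927
G01 X118.8246 Y17.9013 F1725
G01 X110.3160 Y93.0955
G01 X185.5102 Y101.6041
G01 X194.0188 Y26.4099
M5
G0 X0.0000 Y0.0000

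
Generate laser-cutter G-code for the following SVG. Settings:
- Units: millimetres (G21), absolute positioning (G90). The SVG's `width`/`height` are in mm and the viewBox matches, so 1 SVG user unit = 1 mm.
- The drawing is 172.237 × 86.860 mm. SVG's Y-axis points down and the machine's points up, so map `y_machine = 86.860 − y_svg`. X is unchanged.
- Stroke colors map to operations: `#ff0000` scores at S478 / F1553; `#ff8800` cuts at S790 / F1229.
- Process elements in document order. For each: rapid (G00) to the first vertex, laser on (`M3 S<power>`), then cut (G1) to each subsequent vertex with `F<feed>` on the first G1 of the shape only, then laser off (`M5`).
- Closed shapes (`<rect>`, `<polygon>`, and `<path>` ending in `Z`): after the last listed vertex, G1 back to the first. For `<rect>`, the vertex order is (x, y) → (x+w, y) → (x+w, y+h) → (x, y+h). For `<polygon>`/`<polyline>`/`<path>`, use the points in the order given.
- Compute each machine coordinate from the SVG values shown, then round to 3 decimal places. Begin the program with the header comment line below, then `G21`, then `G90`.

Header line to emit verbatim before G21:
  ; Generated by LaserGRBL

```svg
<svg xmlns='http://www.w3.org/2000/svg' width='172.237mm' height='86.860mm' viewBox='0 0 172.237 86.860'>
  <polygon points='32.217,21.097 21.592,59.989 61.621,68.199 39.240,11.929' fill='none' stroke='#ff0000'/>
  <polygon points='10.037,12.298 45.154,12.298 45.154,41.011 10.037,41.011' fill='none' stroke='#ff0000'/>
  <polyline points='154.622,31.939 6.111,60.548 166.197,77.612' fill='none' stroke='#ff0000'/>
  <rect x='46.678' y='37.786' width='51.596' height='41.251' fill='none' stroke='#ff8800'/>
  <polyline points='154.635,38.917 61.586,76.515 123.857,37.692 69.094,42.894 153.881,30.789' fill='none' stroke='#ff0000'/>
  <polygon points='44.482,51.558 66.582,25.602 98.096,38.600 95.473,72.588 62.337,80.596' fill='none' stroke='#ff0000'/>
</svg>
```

; Generated by LaserGRBL
G21
G90
G00 X32.217 Y65.763
M3 S478
G1 X21.592 Y26.871 F1553
G1 X61.621 Y18.661
G1 X39.240 Y74.931
G1 X32.217 Y65.763
M5
G00 X10.037 Y74.562
M3 S478
G1 X45.154 Y74.562 F1553
G1 X45.154 Y45.849
G1 X10.037 Y45.849
G1 X10.037 Y74.562
M5
G00 X154.622 Y54.921
M3 S478
G1 X6.111 Y26.312 F1553
G1 X166.197 Y9.248
M5
G00 X46.678 Y49.074
M3 S790
G1 X98.274 Y49.074 F1229
G1 X98.274 Y7.823
G1 X46.678 Y7.823
G1 X46.678 Y49.074
M5
G00 X154.635 Y47.943
M3 S478
G1 X61.586 Y10.345 F1553
G1 X123.857 Y49.168
G1 X69.094 Y43.966
G1 X153.881 Y56.071
M5
G00 X44.482 Y35.302
M3 S478
G1 X66.582 Y61.258 F1553
G1 X98.096 Y48.260
G1 X95.473 Y14.272
G1 X62.337 Y6.264
G1 X44.482 Y35.302
M5

viewBox `0 0 172.237 86.860` with mm width/height → 1 unit = 1 mm. Flip: y_m = 86.860 − y_svg.

**Shape 1** — `<polygon>` closed polygon, stroke `#ff0000` → score (S478, F1553). Machine vertices: (32.217,65.763) → (21.592,26.871) → (61.621,18.661) → (39.240,74.931) → (32.217,65.763). Closed: final G1 returns to the first vertex.

**Shape 2** — `<polygon>` rectangle, stroke `#ff0000` → score (S478, F1553). Machine vertices: (10.037,74.562) → (45.154,74.562) → (45.154,45.849) → (10.037,45.849) → (10.037,74.562). Closed: final G1 returns to the first vertex.

**Shape 3** — `<polyline>` open polyline, stroke `#ff0000` → score (S478, F1553). Machine vertices: (154.622,54.921) → (6.111,26.312) → (166.197,9.248). Open path.

**Shape 4** — `<rect>` rectangle, stroke `#ff8800` → cut (S790, F1229). Machine vertices: (46.678,49.074) → (98.274,49.074) → (98.274,7.823) → (46.678,7.823) → (46.678,49.074). Closed: final G1 returns to the first vertex.

**Shape 5** — `<polyline>` open polyline, stroke `#ff0000` → score (S478, F1553). Machine vertices: (154.635,47.943) → (61.586,10.345) → (123.857,49.168) → (69.094,43.966) → (153.881,56.071). Open path.

**Shape 6** — `<polygon>` regular polygon, stroke `#ff0000` → score (S478, F1553). Machine vertices: (44.482,35.302) → (66.582,61.258) → (98.096,48.260) → (95.473,14.272) → (62.337,6.264) → (44.482,35.302). Closed: final G1 returns to the first vertex.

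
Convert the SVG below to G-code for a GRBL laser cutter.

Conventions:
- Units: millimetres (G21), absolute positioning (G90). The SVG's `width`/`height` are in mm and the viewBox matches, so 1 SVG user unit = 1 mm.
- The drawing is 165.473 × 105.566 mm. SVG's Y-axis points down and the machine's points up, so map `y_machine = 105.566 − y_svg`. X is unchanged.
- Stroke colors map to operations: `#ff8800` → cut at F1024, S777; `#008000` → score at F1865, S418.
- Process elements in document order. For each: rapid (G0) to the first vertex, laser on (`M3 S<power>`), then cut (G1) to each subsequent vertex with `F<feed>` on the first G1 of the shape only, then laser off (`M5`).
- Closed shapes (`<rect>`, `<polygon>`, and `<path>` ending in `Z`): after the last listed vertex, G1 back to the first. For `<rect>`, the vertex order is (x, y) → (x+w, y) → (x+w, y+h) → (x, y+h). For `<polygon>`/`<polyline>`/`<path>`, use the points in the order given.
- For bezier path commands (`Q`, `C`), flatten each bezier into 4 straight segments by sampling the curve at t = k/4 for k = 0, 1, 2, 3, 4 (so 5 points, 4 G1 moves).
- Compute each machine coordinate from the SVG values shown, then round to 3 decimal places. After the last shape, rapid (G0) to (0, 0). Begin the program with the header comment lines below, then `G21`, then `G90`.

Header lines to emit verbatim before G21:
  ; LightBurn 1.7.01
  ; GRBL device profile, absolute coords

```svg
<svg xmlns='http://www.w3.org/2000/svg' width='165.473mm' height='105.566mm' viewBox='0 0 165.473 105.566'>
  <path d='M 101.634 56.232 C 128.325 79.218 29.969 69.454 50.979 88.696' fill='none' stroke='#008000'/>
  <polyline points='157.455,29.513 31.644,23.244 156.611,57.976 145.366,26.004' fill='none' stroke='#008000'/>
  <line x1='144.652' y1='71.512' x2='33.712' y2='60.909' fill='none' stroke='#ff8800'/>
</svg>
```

; LightBurn 1.7.01
; GRBL device profile, absolute coords
G21
G90
G0 X101.634 Y49.334
M3 S418
G1 X102.025 Y37.270 F1865
G1 X78.437 Y31.698
G1 X53.784 Y26.828
G1 X50.979 Y16.870
M5
G0 X157.455 Y76.053
M3 S418
G1 X31.644 Y82.322 F1865
G1 X156.611 Y47.590
G1 X145.366 Y79.562
M5
G0 X144.652 Y34.054
M3 S777
G1 X33.712 Y44.657 F1024
M5
G0 X0.000 Y0.000

viewBox `0 0 165.473 105.566` with mm width/height → 1 unit = 1 mm. Flip: y_m = 105.566 − y_svg.

**Shape 1** — `<path>` cubic bezier, stroke `#008000` → score (S418, F1865). Control points (SVG): P0=(101.634,56.232), P1=(128.325,79.218), P2=(29.969,69.454), P3=(50.979,88.696); sampled at t=k/4. Machine vertices: (101.634,49.334) → (102.025,37.270) → (78.437,31.698) → (53.784,26.828) → (50.979,16.870). Open path.

**Shape 2** — `<polyline>` open polyline, stroke `#008000` → score (S418, F1865). Machine vertices: (157.455,76.053) → (31.644,82.322) → (156.611,47.590) → (145.366,79.562). Open path.

**Shape 3** — `<line>` line segment, stroke `#ff8800` → cut (S777, F1024). Machine vertices: (144.652,34.054) → (33.712,44.657). Open path.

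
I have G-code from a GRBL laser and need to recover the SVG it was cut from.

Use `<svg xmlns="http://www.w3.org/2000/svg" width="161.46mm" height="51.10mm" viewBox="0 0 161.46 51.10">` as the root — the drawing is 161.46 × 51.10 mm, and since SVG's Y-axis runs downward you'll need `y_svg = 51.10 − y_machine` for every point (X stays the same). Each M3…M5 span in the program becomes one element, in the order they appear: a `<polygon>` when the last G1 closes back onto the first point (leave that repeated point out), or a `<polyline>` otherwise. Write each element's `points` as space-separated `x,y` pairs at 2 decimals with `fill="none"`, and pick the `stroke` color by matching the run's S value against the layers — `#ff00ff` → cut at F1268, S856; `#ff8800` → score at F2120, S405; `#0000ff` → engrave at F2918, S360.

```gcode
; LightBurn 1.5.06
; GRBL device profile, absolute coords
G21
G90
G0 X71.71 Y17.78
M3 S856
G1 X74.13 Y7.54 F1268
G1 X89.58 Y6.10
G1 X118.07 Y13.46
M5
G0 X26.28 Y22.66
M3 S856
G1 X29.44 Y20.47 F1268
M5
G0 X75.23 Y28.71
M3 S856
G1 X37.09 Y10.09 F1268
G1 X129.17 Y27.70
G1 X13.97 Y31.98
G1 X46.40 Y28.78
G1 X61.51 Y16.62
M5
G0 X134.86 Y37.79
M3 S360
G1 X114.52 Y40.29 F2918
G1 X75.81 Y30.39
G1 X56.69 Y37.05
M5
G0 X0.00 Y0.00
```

Machine Y-up, SVG Y-down with viewBox height 51.10, so y_svg = 51.10 − y_machine; X carries over.

Run 1: S856 ⇒ cut layer `#ff00ff`. The run is open, so emit a `<polyline>` with points (Y-flipped): 71.71,33.32 74.13,43.56 89.58,45.00 118.07,37.64.

Run 2: power S856 maps to stroke `#ff00ff` (cut). The run is open, so emit a `<polyline>` with points (Y-flipped): 26.28,28.44 29.44,30.63.

Run 3: the run's S856 means `#ff00ff` (cut). The run is open, so emit a `<polyline>` with points (Y-flipped): 75.23,22.39 37.09,41.01 129.17,23.40 13.97,19.12 46.40,22.32 61.51,34.48.

Run 4: the run's S360 means `#0000ff` (engrave). The run is open, so emit a `<polyline>` with points (Y-flipped): 134.86,13.31 114.52,10.81 75.81,20.71 56.69,14.05.

<svg xmlns="http://www.w3.org/2000/svg" width="161.46mm" height="51.10mm" viewBox="0 0 161.46 51.10">
  <polyline points="71.71,33.32 74.13,43.56 89.58,45.00 118.07,37.64" fill="none" stroke="#ff00ff"/>
  <polyline points="26.28,28.44 29.44,30.63" fill="none" stroke="#ff00ff"/>
  <polyline points="75.23,22.39 37.09,41.01 129.17,23.40 13.97,19.12 46.40,22.32 61.51,34.48" fill="none" stroke="#ff00ff"/>
  <polyline points="134.86,13.31 114.52,10.81 75.81,20.71 56.69,14.05" fill="none" stroke="#0000ff"/>
</svg>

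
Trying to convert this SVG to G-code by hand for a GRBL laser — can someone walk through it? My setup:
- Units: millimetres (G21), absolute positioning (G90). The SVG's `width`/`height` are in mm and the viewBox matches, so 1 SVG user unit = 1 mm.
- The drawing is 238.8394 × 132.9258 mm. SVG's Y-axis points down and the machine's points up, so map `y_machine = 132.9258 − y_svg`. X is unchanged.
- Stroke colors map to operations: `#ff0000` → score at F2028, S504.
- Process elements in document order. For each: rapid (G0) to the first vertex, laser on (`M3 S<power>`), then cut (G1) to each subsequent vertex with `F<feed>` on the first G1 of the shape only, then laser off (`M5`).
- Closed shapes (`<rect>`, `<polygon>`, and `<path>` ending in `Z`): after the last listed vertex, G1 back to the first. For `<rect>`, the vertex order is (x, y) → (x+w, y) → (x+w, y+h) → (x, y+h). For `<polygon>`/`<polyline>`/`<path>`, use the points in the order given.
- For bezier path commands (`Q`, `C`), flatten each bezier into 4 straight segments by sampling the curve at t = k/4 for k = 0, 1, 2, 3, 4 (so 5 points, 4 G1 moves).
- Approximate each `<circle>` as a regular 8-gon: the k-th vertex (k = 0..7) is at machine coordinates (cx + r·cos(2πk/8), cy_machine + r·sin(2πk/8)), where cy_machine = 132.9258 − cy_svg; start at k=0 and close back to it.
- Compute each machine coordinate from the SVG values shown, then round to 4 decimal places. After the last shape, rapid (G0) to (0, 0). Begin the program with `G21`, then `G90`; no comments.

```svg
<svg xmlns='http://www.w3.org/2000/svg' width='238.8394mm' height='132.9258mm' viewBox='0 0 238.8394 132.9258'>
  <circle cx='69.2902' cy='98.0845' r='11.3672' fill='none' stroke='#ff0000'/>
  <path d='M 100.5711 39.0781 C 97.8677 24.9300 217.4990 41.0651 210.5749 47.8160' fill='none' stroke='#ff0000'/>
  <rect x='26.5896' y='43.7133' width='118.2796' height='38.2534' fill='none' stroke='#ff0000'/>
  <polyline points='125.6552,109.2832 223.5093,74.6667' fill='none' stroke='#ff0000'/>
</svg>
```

Since the viewBox matches the mm dimensions, user units are millimetres directly. The only transform is the Y-flip y_m = 132.9258 − y_svg.

Shape 1 is a circle drawn with `<circle>`. Its stroke #ff0000 means score at S504, F2028. After flipping Y the toolpath is (80.6574,34.8413) → (77.3280,42.8791) → (69.2902,46.2085) → (61.2524,42.8791) → (57.9230,34.8413) → (61.2524,26.8035) → (69.2902,23.4741) → (77.3280,26.8035) → (80.6574,34.8413), returning to the start.

Shape 2 is a cubic bezier drawn with `<path>`. Its stroke #ff0000 means score at S504, F2028. After flipping Y the toolpath is (100.5711,93.8477) → (117.5924,99.4005) → (157.1558,97.3159) → (195.9277,91.3127) → (210.5749,85.1098).

Shape 3 is a rectangle drawn with `<rect>`. Its stroke #ff0000 means score at S504, F2028. After flipping Y the toolpath is (26.5896,89.2125) → (144.8692,89.2125) → (144.8692,50.9591) → (26.5896,50.9591) → (26.5896,89.2125), returning to the start.

Shape 4 is a line segment drawn with `<polyline>`. Its stroke #ff0000 means score at S504, F2028. After flipping Y the toolpath is (125.6552,23.6426) → (223.5093,58.2591).

G21
G90
G0 X80.6574 Y34.8413
M3 S504
G1 X77.3280 Y42.8791 F2028
G1 X69.2902 Y46.2085
G1 X61.2524 Y42.8791
G1 X57.9230 Y34.8413
G1 X61.2524 Y26.8035
G1 X69.2902 Y23.4741
G1 X77.3280 Y26.8035
G1 X80.6574 Y34.8413
M5
G0 X100.5711 Y93.8477
M3 S504
G1 X117.5924 Y99.4005 F2028
G1 X157.1558 Y97.3159
G1 X195.9277 Y91.3127
G1 X210.5749 Y85.1098
M5
G0 X26.5896 Y89.2125
M3 S504
G1 X144.8692 Y89.2125 F2028
G1 X144.8692 Y50.9591
G1 X26.5896 Y50.9591
G1 X26.5896 Y89.2125
M5
G0 X125.6552 Y23.6426
M3 S504
G1 X223.5093 Y58.2591 F2028
M5
G0 X0.0000 Y0.0000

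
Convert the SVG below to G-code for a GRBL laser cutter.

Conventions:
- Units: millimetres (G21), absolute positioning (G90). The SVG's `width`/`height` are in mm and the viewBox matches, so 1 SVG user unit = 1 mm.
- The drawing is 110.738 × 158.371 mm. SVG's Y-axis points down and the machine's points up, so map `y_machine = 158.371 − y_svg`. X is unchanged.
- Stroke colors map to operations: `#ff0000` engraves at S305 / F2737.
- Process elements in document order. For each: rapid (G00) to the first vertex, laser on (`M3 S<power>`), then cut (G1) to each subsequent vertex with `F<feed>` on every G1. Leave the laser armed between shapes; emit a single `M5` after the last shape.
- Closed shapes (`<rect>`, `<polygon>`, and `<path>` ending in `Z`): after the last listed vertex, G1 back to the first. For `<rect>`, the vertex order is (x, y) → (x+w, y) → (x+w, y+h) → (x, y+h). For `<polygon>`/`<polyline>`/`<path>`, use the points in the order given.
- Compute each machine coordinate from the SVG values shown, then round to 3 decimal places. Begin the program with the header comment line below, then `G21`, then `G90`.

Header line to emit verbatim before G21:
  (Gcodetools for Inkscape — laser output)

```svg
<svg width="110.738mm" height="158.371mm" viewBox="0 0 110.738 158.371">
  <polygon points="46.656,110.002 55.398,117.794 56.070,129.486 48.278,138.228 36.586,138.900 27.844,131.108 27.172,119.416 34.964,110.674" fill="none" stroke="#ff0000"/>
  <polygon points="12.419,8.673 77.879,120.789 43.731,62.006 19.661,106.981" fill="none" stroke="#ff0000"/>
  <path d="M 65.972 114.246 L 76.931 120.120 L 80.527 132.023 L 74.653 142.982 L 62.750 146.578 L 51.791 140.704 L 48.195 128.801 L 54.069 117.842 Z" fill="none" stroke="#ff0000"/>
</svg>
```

Since the viewBox matches the mm dimensions, user units are millimetres directly. The only transform is the Y-flip y_m = 158.371 − y_svg.

Shape 1 is a regular polygon drawn with `<polygon>`. Its stroke #ff0000 means engrave at S305, F2737. After flipping Y the toolpath is (46.656,48.369) → (55.398,40.577) → (56.070,28.885) → (48.278,20.143) → (36.586,19.471) → (27.844,27.263) → (27.172,38.955) → (34.964,47.697) → (46.656,48.369), returning to the start.

Shape 2 is a closed polygon drawn with `<polygon>`. Its stroke #ff0000 means engrave at S305, F2737. After flipping Y the toolpath is (12.419,149.698) → (77.879,37.582) → (43.731,96.365) → (19.661,51.390) → (12.419,149.698), returning to the start.

Shape 3 is a regular polygon drawn with `<path>`. Its stroke #ff0000 means engrave at S305, F2737. After flipping Y the toolpath is (65.972,44.125) → (76.931,38.251) → (80.527,26.348) → (74.653,15.389) → (62.750,11.793) → (51.791,17.667) → (48.195,29.570) → (54.069,40.529) → (65.972,44.125), returning to the start.

(Gcodetools for Inkscape — laser output)
G21
G90
G00 X46.656 Y48.369
M3 S305
G1 X55.398 Y40.577 F2737
G1 X56.070 Y28.885 F2737
G1 X48.278 Y20.143 F2737
G1 X36.586 Y19.471 F2737
G1 X27.844 Y27.263 F2737
G1 X27.172 Y38.955 F2737
G1 X34.964 Y47.697 F2737
G1 X46.656 Y48.369 F2737
G00 X12.419 Y149.698
M3 S305
G1 X77.879 Y37.582 F2737
G1 X43.731 Y96.365 F2737
G1 X19.661 Y51.390 F2737
G1 X12.419 Y149.698 F2737
G00 X65.972 Y44.125
M3 S305
G1 X76.931 Y38.251 F2737
G1 X80.527 Y26.348 F2737
G1 X74.653 Y15.389 F2737
G1 X62.750 Y11.793 F2737
G1 X51.791 Y17.667 F2737
G1 X48.195 Y29.570 F2737
G1 X54.069 Y40.529 F2737
G1 X65.972 Y44.125 F2737
M5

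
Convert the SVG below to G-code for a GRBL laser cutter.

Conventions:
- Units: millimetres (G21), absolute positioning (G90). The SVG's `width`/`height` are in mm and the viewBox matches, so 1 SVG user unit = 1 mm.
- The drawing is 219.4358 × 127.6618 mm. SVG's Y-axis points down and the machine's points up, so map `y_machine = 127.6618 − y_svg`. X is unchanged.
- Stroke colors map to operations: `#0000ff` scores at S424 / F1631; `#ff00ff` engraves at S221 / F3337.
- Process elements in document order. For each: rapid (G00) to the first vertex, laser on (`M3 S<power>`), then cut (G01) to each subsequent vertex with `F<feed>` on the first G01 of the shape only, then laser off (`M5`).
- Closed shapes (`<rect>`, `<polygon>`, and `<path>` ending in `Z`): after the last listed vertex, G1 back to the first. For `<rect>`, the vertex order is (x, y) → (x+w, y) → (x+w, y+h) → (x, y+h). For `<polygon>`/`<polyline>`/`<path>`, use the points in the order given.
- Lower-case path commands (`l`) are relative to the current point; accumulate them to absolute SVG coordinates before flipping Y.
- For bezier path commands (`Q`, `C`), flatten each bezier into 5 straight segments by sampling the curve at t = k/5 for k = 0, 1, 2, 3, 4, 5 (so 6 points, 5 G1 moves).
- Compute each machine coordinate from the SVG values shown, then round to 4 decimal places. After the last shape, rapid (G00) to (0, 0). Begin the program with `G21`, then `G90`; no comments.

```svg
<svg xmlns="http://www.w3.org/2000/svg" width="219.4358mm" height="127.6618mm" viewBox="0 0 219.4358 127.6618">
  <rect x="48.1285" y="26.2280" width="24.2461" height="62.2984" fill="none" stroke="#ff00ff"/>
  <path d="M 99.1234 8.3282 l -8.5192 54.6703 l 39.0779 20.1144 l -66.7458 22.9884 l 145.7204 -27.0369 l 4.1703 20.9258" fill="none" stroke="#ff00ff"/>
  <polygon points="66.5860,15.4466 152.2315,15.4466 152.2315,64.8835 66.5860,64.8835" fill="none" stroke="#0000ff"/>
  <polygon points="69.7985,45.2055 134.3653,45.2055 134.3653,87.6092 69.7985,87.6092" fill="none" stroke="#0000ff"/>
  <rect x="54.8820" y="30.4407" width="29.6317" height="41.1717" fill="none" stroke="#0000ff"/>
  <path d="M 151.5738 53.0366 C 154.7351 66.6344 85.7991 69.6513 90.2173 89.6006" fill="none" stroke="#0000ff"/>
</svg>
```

G21
G90
G00 X48.1285 Y101.4338
M3 S221
G01 X72.3746 Y101.4338 F3337
G01 X72.3746 Y39.1354
G01 X48.1285 Y39.1354
G01 X48.1285 Y101.4338
M5
G00 X99.1234 Y119.3336
M3 S221
G01 X90.6042 Y64.6633 F3337
G01 X129.6821 Y44.5489
G01 X62.9363 Y21.5605
G01 X208.6567 Y48.5974
G01 X212.8270 Y27.6716
M5
G00 X66.5860 Y112.2152
M3 S424
G01 X152.2315 Y112.2152 F1631
G01 X152.2315 Y62.7783
G01 X66.5860 Y62.7783
G01 X66.5860 Y112.2152
M5
G00 X69.7985 Y82.4563
M3 S424
G01 X134.3653 Y82.4563 F1631
G01 X134.3653 Y40.0526
G01 X69.7985 Y40.0526
G01 X69.7985 Y82.4563
M5
G00 X54.8820 Y97.2211
M3 S424
G01 X84.5137 Y97.2211 F1631
G01 X84.5137 Y56.0494
G01 X54.8820 Y56.0494
G01 X54.8820 Y97.2211
M5
G00 X151.5738 Y74.6252
M3 S424
G01 X145.9825 Y67.5161 F1631
G01 X130.0696 Y61.6258
G01 X110.8166 Y55.6337
G01 X95.2053 Y48.2190
G01 X90.2173 Y38.0612
M5
G00 X0.0000 Y0.0000

1 u = 1 mm; y_m = 127.6618 − y.

[1] `<rect>` rectangle, #ff00ff→engrave S221 F3337: (48.1285,101.4338) → (72.3746,101.4338) → (72.3746,39.1354) → (48.1285,39.1354) → (48.1285,101.4338) (closed)

[2] `<path>` open polyline, #ff00ff→engrave S221 F3337: (99.1234,119.3336) → (90.6042,64.6633) → (129.6821,44.5489) → (62.9363,21.5605) → (208.6567,48.5974) → (212.8270,27.6716)

[3] `<polygon>` rectangle, #0000ff→score S424 F1631: (66.5860,112.2152) → (152.2315,112.2152) → (152.2315,62.7783) → (66.5860,62.7783) → (66.5860,112.2152) (closed)

[4] `<polygon>` rectangle, #0000ff→score S424 F1631: (69.7985,82.4563) → (134.3653,82.4563) → (134.3653,40.0526) → (69.7985,40.0526) → (69.7985,82.4563) (closed)

[5] `<rect>` rectangle, #0000ff→score S424 F1631: (54.8820,97.2211) → (84.5137,97.2211) → (84.5137,56.0494) → (54.8820,56.0494) → (54.8820,97.2211) (closed)

[6] `<path>` cubic bezier, #0000ff→score S424 F1631: (151.5738,74.6252) → (145.9825,67.5161) → (130.0696,61.6258) → (110.8166,55.6337) → (95.2053,48.2190) → (90.2173,38.0612)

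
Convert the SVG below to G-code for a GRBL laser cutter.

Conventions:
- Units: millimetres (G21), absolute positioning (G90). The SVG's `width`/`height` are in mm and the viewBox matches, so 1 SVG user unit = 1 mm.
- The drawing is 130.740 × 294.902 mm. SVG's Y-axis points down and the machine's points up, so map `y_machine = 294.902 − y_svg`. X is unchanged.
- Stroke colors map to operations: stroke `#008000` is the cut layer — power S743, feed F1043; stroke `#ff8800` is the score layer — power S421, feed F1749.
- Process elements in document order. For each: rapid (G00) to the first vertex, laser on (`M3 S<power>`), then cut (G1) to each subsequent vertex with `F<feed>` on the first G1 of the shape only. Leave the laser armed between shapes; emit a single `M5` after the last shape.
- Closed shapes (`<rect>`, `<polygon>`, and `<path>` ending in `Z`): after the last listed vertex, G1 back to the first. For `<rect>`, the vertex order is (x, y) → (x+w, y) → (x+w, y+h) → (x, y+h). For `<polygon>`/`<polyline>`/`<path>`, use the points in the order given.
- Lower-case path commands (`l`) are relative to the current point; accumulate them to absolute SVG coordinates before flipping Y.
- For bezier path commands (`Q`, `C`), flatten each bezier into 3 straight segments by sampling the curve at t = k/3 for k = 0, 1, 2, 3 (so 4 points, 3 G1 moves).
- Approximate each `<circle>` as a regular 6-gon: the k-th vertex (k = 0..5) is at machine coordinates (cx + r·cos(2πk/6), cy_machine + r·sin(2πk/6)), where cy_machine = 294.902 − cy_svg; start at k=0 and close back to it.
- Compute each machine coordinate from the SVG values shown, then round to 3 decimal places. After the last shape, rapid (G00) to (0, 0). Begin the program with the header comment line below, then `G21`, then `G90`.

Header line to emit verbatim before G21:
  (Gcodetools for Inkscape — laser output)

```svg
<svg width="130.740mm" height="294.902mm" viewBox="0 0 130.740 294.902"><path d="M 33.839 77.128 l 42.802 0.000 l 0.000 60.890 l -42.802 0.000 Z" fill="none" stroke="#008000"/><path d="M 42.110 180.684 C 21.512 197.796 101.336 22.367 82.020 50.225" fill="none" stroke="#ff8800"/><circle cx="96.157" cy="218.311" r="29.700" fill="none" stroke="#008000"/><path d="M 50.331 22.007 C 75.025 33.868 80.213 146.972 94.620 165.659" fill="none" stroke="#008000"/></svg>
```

viewBox `0 0 130.740 294.902` with mm width/height → 1 unit = 1 mm. Flip: y_m = 294.902 − y_svg.

**Shape 1** — `<path>` rectangle, stroke `#008000` → cut (S743, F1043). Machine vertices: (33.839,217.774) → (76.641,217.774) → (76.641,156.884) → (33.839,156.884) → (33.839,217.774). Closed: final G1 returns to the first vertex.

**Shape 2** — `<path>` cubic bezier, stroke `#ff8800` → score (S421, F1749). Control points (SVG): P0=(42.110,180.684), P1=(21.512,197.796), P2=(101.336,22.367), P3=(82.020,50.225); sampled at t=k/3. Machine vertices: (42.110,114.218) → (47.595,146.626) → (75.681,219.433) → (82.020,244.677). Open path.

**Shape 3** — `<circle>` circle, stroke `#008000` → cut (S743, F1043). Machine vertices: (125.857,76.591) → (111.007,102.312) → (81.307,102.312) → (66.457,76.591) → (81.307,50.870) → (111.007,50.870) → (125.857,76.591). Closed: final G1 returns to the first vertex.

**Shape 4** — `<path>` cubic bezier, stroke `#008000` → cut (S743, F1043). Control points (SVG): P0=(50.331,22.007), P1=(75.025,33.868), P2=(80.213,146.972), P3=(94.620,165.659); sampled at t=k/3. Machine vertices: (50.331,272.895) → (69.587,234.533) → (82.222,172.156) → (94.620,129.243). Open path.

(Gcodetools for Inkscape — laser output)
G21
G90
G00 X33.839 Y217.774
M3 S743
G1 X76.641 Y217.774 F1043
G1 X76.641 Y156.884
G1 X33.839 Y156.884
G1 X33.839 Y217.774
G00 X42.110 Y114.218
M3 S421
G1 X47.595 Y146.626 F1749
G1 X75.681 Y219.433
G1 X82.020 Y244.677
G00 X125.857 Y76.591
M3 S743
G1 X111.007 Y102.312 F1043
G1 X81.307 Y102.312
G1 X66.457 Y76.591
G1 X81.307 Y50.870
G1 X111.007 Y50.870
G1 X125.857 Y76.591
G00 X50.331 Y272.895
M3 S743
G1 X69.587 Y234.533 F1043
G1 X82.222 Y172.156
G1 X94.620 Y129.243
M5
G00 X0.000 Y0.000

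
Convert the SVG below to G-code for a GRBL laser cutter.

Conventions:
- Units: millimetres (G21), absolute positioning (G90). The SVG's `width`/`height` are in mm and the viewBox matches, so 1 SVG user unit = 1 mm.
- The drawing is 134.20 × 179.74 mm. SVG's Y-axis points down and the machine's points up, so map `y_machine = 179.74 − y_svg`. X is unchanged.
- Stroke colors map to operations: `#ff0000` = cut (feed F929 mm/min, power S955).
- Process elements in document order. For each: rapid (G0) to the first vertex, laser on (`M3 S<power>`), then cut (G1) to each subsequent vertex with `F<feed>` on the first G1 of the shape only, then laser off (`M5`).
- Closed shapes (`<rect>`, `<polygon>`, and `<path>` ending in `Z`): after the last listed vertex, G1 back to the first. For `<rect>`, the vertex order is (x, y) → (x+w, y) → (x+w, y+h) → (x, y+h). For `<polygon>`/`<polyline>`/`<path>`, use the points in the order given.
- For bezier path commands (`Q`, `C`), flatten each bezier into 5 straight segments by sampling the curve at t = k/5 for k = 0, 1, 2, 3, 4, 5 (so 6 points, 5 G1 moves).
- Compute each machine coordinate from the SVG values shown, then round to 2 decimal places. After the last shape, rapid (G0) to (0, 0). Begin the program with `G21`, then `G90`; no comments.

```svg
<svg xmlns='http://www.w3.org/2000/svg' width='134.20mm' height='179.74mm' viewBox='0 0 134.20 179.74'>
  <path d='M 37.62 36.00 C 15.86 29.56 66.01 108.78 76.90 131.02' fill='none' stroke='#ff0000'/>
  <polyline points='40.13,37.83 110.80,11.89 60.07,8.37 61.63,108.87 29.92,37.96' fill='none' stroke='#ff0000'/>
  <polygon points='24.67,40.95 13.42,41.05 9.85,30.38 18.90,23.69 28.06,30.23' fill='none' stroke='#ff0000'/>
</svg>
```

G21
G90
G0 X37.62 Y143.74
M3 S955
G1 X32.30 Y138.47 F929
G1 X38.91 Y119.48
G1 X52.10 Y93.63
G1 X66.54 Y67.76
G1 X76.90 Y48.72
M5
G0 X40.13 Y141.91
M3 S955
G1 X110.80 Y167.85 F929
G1 X60.07 Y171.37
G1 X61.63 Y70.87
G1 X29.92 Y141.78
M5
G0 X24.67 Y138.79
M3 S955
G1 X13.42 Y138.69 F929
G1 X9.85 Y149.36
G1 X18.90 Y156.05
G1 X28.06 Y149.51
G1 X24.67 Y138.79
M5
G0 X0.00 Y0.00

viewBox `0 0 134.20 179.74` with mm width/height → 1 unit = 1 mm. Flip: y_m = 179.74 − y_svg.

**Shape 1** — `<path>` cubic bezier, stroke `#ff0000` → cut (S955, F929). Control points (SVG): P0=(37.62,36.00), P1=(15.86,29.56), P2=(66.01,108.78), P3=(76.90,131.02); sampled at t=k/5. Machine vertices: (37.62,143.74) → (32.30,138.47) → (38.91,119.48) → (52.10,93.63) → (66.54,67.76) → (76.90,48.72). Open path.

**Shape 2** — `<polyline>` open polyline, stroke `#ff0000` → cut (S955, F929). Machine vertices: (40.13,141.91) → (110.80,167.85) → (60.07,171.37) → (61.63,70.87) → (29.92,141.78). Open path.

**Shape 3** — `<polygon>` regular polygon, stroke `#ff0000` → cut (S955, F929). Machine vertices: (24.67,138.79) → (13.42,138.69) → (9.85,149.36) → (18.90,156.05) → (28.06,149.51) → (24.67,138.79). Closed: final G1 returns to the first vertex.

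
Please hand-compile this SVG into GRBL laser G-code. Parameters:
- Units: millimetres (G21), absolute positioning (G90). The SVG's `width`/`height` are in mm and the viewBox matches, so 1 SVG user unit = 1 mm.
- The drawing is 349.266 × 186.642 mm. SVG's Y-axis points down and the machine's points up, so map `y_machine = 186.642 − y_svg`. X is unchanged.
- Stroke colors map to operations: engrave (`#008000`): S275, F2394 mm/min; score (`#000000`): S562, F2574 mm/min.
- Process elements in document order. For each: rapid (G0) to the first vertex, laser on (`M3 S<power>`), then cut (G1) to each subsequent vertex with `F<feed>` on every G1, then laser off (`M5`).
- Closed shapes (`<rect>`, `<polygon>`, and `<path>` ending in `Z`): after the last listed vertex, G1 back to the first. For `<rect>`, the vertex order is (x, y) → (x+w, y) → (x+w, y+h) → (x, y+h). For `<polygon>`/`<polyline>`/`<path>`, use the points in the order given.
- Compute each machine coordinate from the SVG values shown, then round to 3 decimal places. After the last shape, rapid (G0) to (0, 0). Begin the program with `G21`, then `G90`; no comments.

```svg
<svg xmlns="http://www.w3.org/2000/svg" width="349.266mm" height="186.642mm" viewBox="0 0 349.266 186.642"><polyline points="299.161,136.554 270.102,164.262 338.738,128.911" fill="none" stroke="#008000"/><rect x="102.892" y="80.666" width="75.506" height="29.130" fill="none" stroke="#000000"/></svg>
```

Since the viewBox matches the mm dimensions, user units are millimetres directly. The only transform is the Y-flip y_m = 186.642 − y_svg.

Shape 1 is a open polyline drawn with `<polyline>`. Its stroke #008000 means engrave at S275, F2394. After flipping Y the toolpath is (299.161,50.088) → (270.102,22.380) → (338.738,57.731).

Shape 2 is a rectangle drawn with `<rect>`. Its stroke #000000 means score at S562, F2574. After flipping Y the toolpath is (102.892,105.976) → (178.398,105.976) → (178.398,76.846) → (102.892,76.846) → (102.892,105.976), returning to the start.

G21
G90
G0 X299.161 Y50.088
M3 S275
G1 X270.102 Y22.380 F2394
G1 X338.738 Y57.731 F2394
M5
G0 X102.892 Y105.976
M3 S562
G1 X178.398 Y105.976 F2574
G1 X178.398 Y76.846 F2574
G1 X102.892 Y76.846 F2574
G1 X102.892 Y105.976 F2574
M5
G0 X0.000 Y0.000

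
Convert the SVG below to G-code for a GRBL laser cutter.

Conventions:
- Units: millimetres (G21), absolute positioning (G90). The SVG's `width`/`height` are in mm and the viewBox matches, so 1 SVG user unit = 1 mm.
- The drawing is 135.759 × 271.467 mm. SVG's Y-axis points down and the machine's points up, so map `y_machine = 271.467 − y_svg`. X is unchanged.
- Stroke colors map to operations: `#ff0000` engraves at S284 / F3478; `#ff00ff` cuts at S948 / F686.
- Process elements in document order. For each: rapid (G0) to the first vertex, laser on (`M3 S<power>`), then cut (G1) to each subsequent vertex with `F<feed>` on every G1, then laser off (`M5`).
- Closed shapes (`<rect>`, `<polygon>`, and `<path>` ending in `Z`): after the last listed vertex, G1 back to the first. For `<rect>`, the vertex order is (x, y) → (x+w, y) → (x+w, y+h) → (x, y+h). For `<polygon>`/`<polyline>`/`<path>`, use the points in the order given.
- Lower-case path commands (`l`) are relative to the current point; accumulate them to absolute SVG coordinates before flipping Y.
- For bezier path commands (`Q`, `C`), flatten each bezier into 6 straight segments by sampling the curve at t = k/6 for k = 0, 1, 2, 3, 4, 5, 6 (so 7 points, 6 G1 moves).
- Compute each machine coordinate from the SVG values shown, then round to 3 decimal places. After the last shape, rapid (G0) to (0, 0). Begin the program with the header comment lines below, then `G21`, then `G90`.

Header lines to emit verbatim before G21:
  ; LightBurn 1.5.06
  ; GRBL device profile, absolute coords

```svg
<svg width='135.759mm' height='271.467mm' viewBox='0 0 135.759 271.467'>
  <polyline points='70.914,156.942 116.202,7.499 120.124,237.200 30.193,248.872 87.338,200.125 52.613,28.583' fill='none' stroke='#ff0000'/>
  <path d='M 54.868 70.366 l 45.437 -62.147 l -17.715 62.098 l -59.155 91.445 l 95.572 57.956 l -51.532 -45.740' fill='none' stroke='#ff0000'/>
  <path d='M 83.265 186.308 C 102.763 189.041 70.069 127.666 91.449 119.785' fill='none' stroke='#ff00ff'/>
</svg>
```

; LightBurn 1.5.06
; GRBL device profile, absolute coords
G21
G90
G0 X70.914 Y114.525
M3 S284
G1 X116.202 Y263.968 F3478
G1 X120.124 Y34.267 F3478
G1 X30.193 Y22.595 F3478
G1 X87.338 Y71.342 F3478
G1 X52.613 Y242.884 F3478
M5
G0 X54.868 Y201.101
M3 S284
G1 X100.305 Y263.248 F3478
G1 X82.590 Y201.150 F3478
G1 X23.435 Y109.705 F3478
G1 X119.007 Y51.749 F3478
G1 X67.475 Y97.489 F3478
M5
G0 X83.265 Y85.159
M3 S948
G1 X89.157 Y88.590 F686
G1 X89.301 Y99.440 F686
G1 X86.651 Y114.440 F686
G1 X84.158 Y130.325 F686
G1 X84.773 Y143.828 F686
G1 X91.449 Y151.682 F686
M5
G0 X0.000 Y0.000

1 u = 1 mm; y_m = 271.467 − y.

[1] `<polyline>` open polyline, #ff0000→engrave S284 F3478: (70.914,114.525) → (116.202,263.968) → (120.124,34.267) → (30.193,22.595) → (87.338,71.342) → (52.613,242.884)

[2] `<path>` open polyline, #ff0000→engrave S284 F3478: (54.868,201.101) → (100.305,263.248) → (82.590,201.150) → (23.435,109.705) → (119.007,51.749) → (67.475,97.489)

[3] `<path>` cubic bezier, #ff00ff→cut S948 F686: (83.265,85.159) → (89.157,88.590) → (89.301,99.440) → (86.651,114.440) → (84.158,130.325) → (84.773,143.828) → (91.449,151.682)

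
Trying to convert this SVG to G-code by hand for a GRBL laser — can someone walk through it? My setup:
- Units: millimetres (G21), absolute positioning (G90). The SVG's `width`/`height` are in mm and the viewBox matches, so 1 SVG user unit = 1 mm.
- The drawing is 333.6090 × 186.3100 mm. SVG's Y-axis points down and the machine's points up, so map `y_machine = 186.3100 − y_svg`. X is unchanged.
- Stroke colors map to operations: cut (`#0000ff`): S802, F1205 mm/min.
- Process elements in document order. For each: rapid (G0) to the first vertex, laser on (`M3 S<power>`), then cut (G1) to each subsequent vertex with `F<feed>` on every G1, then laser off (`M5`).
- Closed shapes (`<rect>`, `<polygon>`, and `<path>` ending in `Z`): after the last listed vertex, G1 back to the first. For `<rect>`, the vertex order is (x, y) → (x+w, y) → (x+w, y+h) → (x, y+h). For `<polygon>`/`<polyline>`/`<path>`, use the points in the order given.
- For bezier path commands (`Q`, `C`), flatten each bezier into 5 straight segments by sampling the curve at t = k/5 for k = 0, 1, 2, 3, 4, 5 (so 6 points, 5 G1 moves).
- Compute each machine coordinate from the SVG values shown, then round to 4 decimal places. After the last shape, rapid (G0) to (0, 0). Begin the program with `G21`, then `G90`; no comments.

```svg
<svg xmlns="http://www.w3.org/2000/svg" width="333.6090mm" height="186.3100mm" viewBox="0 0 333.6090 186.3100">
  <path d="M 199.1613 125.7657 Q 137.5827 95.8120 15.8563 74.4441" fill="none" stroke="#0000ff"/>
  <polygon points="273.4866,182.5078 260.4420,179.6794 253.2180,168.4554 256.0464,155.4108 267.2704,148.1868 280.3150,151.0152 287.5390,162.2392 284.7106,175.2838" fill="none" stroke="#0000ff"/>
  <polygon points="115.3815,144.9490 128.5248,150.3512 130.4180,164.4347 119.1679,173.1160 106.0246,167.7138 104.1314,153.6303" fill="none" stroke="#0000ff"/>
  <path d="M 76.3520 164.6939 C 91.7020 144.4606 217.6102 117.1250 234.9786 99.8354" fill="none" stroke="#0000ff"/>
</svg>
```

G21
G90
G0 X199.1613 Y60.5443
M3 S802
G1 X172.1239 Y72.1823 F1205
G1 X140.2748 Y83.1335 F1205
G1 X103.6138 Y93.3979 F1205
G1 X62.1409 Y102.9753 F1205
G1 X15.8563 Y111.8659 F1205
M5
G0 X273.4866 Y3.8022
M3 S802
G1 X260.4420 Y6.6306 F1205
G1 X253.2180 Y17.8546 F1205
G1 X256.0464 Y30.8992 F1205
G1 X267.2704 Y38.1232 F1205
G1 X280.3150 Y35.2948 F1205
G1 X287.5390 Y24.0708 F1205
G1 X284.7106 Y11.0262 F1205
G1 X273.4866 Y3.8022 F1205
M5
G0 X115.3815 Y41.3610
M3 S802
G1 X128.5248 Y35.9588 F1205
G1 X130.4180 Y21.8753 F1205
G1 X119.1679 Y13.1940 F1205
G1 X106.0246 Y18.5962 F1205
G1 X104.1314 Y32.6797 F1205
G1 X115.3815 Y41.3610 F1205
M5
G0 X76.3520 Y21.6161
M3 S802
G1 X97.0762 Y34.4712 F1205
G1 X133.8177 Y48.2077 F1205
G1 X176.0597 Y62.0025 F1205
G1 X213.2856 Y75.0325 F1205
G1 X234.9786 Y86.4746 F1205
M5
G0 X0.0000 Y0.0000

Since the viewBox matches the mm dimensions, user units are millimetres directly. The only transform is the Y-flip y_m = 186.3100 − y_svg.

Shape 1 is a quadratic bezier drawn with `<path>`. Its stroke #0000ff means cut at S802, F1205. After flipping Y the toolpath is (199.1613,60.5443) → (172.1239,72.1823) → (140.2748,83.1335) → (103.6138,93.3979) → (62.1409,102.9753) → (15.8563,111.8659).

Shape 2 is a regular polygon drawn with `<polygon>`. Its stroke #0000ff means cut at S802, F1205. After flipping Y the toolpath is (273.4866,3.8022) → (260.4420,6.6306) → (253.2180,17.8546) → (256.0464,30.8992) → (267.2704,38.1232) → (280.3150,35.2948) → (287.5390,24.0708) → (284.7106,11.0262) → (273.4866,3.8022), returning to the start.

Shape 3 is a regular polygon drawn with `<polygon>`. Its stroke #0000ff means cut at S802, F1205. After flipping Y the toolpath is (115.3815,41.3610) → (128.5248,35.9588) → (130.4180,21.8753) → (119.1679,13.1940) → (106.0246,18.5962) → (104.1314,32.6797) → (115.3815,41.3610), returning to the start.

Shape 4 is a cubic bezier drawn with `<path>`. Its stroke #0000ff means cut at S802, F1205. After flipping Y the toolpath is (76.3520,21.6161) → (97.0762,34.4712) → (133.8177,48.2077) → (176.0597,62.0025) → (213.2856,75.0325) → (234.9786,86.4746).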